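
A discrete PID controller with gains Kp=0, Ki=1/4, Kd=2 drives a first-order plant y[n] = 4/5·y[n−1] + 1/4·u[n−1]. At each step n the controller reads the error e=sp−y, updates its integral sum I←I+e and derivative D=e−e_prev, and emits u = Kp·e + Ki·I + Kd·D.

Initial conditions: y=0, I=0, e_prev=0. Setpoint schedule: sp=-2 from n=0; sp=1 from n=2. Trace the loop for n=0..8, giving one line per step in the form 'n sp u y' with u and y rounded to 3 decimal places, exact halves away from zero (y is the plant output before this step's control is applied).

(exact arithmetic carried between steps; '≈' marks a value shown rounded to 6 d.p. or computed from one; I and e_prev carry over from the previous line; the table rounds u and y to 3 d.p., halves away from zero)
n=0: y=0, sp=-2, e=sp−y=-2; I=-2, D=e−e_prev=-2; u=0·(-2)+1/4·(-2)+2·(-2)=-4.5; next y=4/5·0+1/4·(-4.5)=-1.125
n=1: y=-1.125, sp=-2, e=sp−y=-0.875; I=-2.875, D=e−e_prev=1.125; u=0·(-0.875)+1/4·(-2.875)+2·1.125=1.53125; next y=4/5·(-1.125)+1/4·1.53125≈-0.517188
n=2: y≈-0.517188, sp=1, e=sp−y≈1.517188; I≈-1.357813, D=e−e_prev≈2.392188; u=0·1.517188+1/4·(-1.357813)+2·2.392188≈4.444922; next y=4/5·(-0.517188)+1/4·4.444922≈0.697480
n=3: y≈0.697480, sp=1, e=sp−y≈0.302520; I≈-1.055293, D=e−e_prev≈-1.214668; u=0·0.302520+1/4·(-1.055293)+2·(-1.214668)≈-2.693159; next y=4/5·0.697480+1/4·(-2.693159)≈-0.115305
n=4: y≈-0.115305, sp=1, e=sp−y≈1.115305; I≈0.060012, D=e−e_prev≈0.812786; u=0·1.115305+1/4·0.060012+2·0.812786≈1.640575; next y=4/5·(-0.115305)+1/4·1.640575≈0.317899
n=5: y≈0.317899, sp=1, e=sp−y≈0.682101; I≈0.742113, D=e−e_prev≈-0.433205; u=0·0.682101+1/4·0.742113+2·(-0.433205)≈-0.680881; next y=4/5·0.317899+1/4·(-0.680881)≈0.084099
n=6: y≈0.084099, sp=1, e=sp−y≈0.915901; I≈1.658014, D=e−e_prev≈0.233800; u=0·0.915901+1/4·1.658014+2·0.233800≈0.882104; next y=4/5·0.084099+1/4·0.882104≈0.287805
n=7: y≈0.287805, sp=1, e=sp−y≈0.712195; I≈2.370209, D=e−e_prev≈-0.203706; u=0·0.712195+1/4·2.370209+2·(-0.203706)≈0.185140; next y=4/5·0.287805+1/4·0.185140≈0.276529
n=8: y≈0.276529, sp=1, e=sp−y≈0.723471; I≈3.093679, D=e−e_prev≈0.011276; u=0·0.723471+1/4·3.093679+2·0.011276≈0.795972; next y=4/5·0.276529+1/4·0.795972≈0.420216

0 -2 -4.500 0.000
1 -2 1.531 -1.125
2 1 4.445 -0.517
3 1 -2.693 0.697
4 1 1.641 -0.115
5 1 -0.681 0.318
6 1 0.882 0.084
7 1 0.185 0.288
8 1 0.796 0.277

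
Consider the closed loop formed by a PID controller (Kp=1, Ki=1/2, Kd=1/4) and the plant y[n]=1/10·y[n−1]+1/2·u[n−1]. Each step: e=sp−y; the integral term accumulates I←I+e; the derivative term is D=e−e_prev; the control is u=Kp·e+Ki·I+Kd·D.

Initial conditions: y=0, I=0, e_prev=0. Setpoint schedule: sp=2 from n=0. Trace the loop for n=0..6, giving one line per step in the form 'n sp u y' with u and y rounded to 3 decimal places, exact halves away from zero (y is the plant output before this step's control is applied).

0 2 3.500 0.000
1 2 0.938 1.750
2 2 3.436 0.644
3 2 1.845 1.782
4 2 3.431 1.101
5 2 2.442 1.826
6 2 3.449 1.403

(exact arithmetic carried between steps; '≈' marks a value shown rounded to 6 d.p. or computed from one; I and e_prev carry over from the previous line; the table rounds u and y to 3 d.p., halves away from zero)
n=0: y=0, sp=2, e=sp−y=2; I=2, D=e−e_prev=2; u=1·2+1/2·2+1/4·2=3.5; next y=1/10·0+1/2·3.5=1.75
n=1: y=1.75, sp=2, e=sp−y=0.25; I=2.25, D=e−e_prev=-1.75; u=1·0.25+1/2·2.25+1/4·(-1.75)=0.9375; next y=1/10·1.75+1/2·0.9375=0.64375
n=2: y=0.64375, sp=2, e=sp−y=1.35625; I=3.60625, D=e−e_prev=1.10625; u=1·1.35625+1/2·3.60625+1/4·1.10625≈3.435938; next y=1/10·0.64375+1/2·3.435938≈1.782344
n=3: y≈1.782344, sp=2, e=sp−y≈0.217656; I≈3.823906, D=e−e_prev≈-1.138594; u=1·0.217656+1/2·3.823906+1/4·(-1.138594)≈1.844961; next y=1/10·1.782344+1/2·1.844961≈1.100715
n=4: y≈1.100715, sp=2, e=sp−y≈0.899285; I≈4.723191, D=e−e_prev≈0.681629; u=1·0.899285+1/2·4.723191+1/4·0.681629≈3.431288; next y=1/10·1.100715+1/2·3.431288≈1.825716
n=5: y≈1.825716, sp=2, e=sp−y≈0.174284; I≈4.897476, D=e−e_prev≈-0.725001; u=1·0.174284+1/2·4.897476+1/4·(-0.725001)≈2.441772; next y=1/10·1.825716+1/2·2.441772≈1.403458
n=6: y≈1.403458, sp=2, e=sp−y≈0.596542; I≈5.494018, D=e−e_prev≈0.422258; u=1·0.596542+1/2·5.494018+1/4·0.422258≈3.449116; next y=1/10·1.403458+1/2·3.449116≈1.864904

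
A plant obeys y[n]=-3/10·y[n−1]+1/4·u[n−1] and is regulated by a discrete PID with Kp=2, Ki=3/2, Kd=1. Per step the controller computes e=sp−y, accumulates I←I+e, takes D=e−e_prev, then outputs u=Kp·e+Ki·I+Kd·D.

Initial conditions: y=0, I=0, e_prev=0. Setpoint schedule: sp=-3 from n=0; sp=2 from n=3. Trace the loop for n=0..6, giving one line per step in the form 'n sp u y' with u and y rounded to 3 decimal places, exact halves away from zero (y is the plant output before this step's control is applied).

(exact arithmetic carried between steps; '≈' marks a value shown rounded to 6 d.p. or computed from one; I and e_prev carry over from the previous line; the table rounds u and y to 3 d.p., halves away from zero)
n=0: y=0, sp=-3, e=sp−y=-3; I=-3, D=e−e_prev=-3; u=2·(-3)+3/2·(-3)+1·(-3)=-13.5; next y=-3/10·0+1/4·(-13.5)=-3.375
n=1: y=-3.375, sp=-3, e=sp−y=0.375; I=-2.625, D=e−e_prev=3.375; u=2·0.375+3/2·(-2.625)+1·3.375=0.1875; next y=-3/10·(-3.375)+1/4·0.1875=1.059375
n=2: y=1.059375, sp=-3, e=sp−y=-4.059375; I=-6.684375, D=e−e_prev=-4.434375; u=2·(-4.059375)+3/2·(-6.684375)+1·(-4.434375)≈-22.579688; next y=-3/10·1.059375+1/4·(-22.579688)≈-5.962734
n=3: y≈-5.962734, sp=2, e=sp−y≈7.962734; I≈1.278359, D=e−e_prev≈12.022109; u=2·7.962734+3/2·1.278359+1·12.022109≈29.865117; next y=-3/10·(-5.962734)+1/4·29.865117≈9.255100
n=4: y≈9.255100, sp=2, e=sp−y≈-7.255100; I≈-5.976740, D=e−e_prev≈-15.217834; u=2·(-7.255100)+3/2·(-5.976740)+1·(-15.217834)≈-38.693144; next y=-3/10·9.255100+1/4·(-38.693144)≈-12.449816
n=5: y≈-12.449816, sp=2, e=sp−y≈14.449816; I≈8.473076, D=e−e_prev≈21.704915; u=2·14.449816+3/2·8.473076+1·21.704915≈63.314160; next y=-3/10·(-12.449816)+1/4·63.314160≈19.563485
n=6: y≈19.563485, sp=2, e=sp−y≈-17.563485; I≈-9.090409, D=e−e_prev≈-32.013301; u=2·(-17.563485)+3/2·(-9.090409)+1·(-32.013301)≈-80.775884; next y=-3/10·19.563485+1/4·(-80.775884)≈-26.063016

0 -3 -13.500 0.000
1 -3 0.188 -3.375
2 -3 -22.580 1.059
3 2 29.865 -5.963
4 2 -38.693 9.255
5 2 63.314 -12.450
6 2 -80.776 19.563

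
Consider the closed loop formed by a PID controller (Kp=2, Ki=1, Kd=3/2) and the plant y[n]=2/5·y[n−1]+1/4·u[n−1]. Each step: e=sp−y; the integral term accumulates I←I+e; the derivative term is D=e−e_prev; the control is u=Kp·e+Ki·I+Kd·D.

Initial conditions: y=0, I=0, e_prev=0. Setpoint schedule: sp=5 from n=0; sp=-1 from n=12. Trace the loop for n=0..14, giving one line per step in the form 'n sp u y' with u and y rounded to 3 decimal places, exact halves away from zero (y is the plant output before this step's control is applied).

(exact arithmetic carried between steps; '≈' marks a value shown rounded to 6 d.p. or computed from one; I and e_prev carry over from the previous line; the table rounds u and y to 3 d.p., halves away from zero)
n=0: y=0, sp=5, e=sp−y=5; I=5, D=e−e_prev=5; u=2·5+1·5+3/2·5=22.5; next y=2/5·0+1/4·22.5=5.625
n=1: y=5.625, sp=5, e=sp−y=-0.625; I=4.375, D=e−e_prev=-5.625; u=2·(-0.625)+1·4.375+3/2·(-5.625)=-5.3125; next y=2/5·5.625+1/4·(-5.3125)=0.921875
n=2: y=0.921875, sp=5, e=sp−y=4.078125; I=8.453125, D=e−e_prev=4.703125; u=2·4.078125+1·8.453125+3/2·4.703125≈23.664063; next y=2/5·0.921875+1/4·23.664063≈6.284766
n=3: y≈6.284766, sp=5, e=sp−y≈-1.284766; I≈7.168359, D=e−e_prev≈-5.362891; u=2·(-1.284766)+1·7.168359+3/2·(-5.362891)≈-3.445508; next y=2/5·6.284766+1/4·(-3.445508)≈1.652529
n=4: y≈1.652529, sp=5, e=sp−y≈3.347471; I≈10.515830, D=e−e_prev≈4.632236; u=2·3.347471+1·10.515830+3/2·4.632236≈24.159126; next y=2/5·1.652529+1/4·24.159126≈6.700793
n=5: y≈6.700793, sp=5, e=sp−y≈-1.700793; I≈8.815037, D=e−e_prev≈-5.048264; u=2·(-1.700793)+1·8.815037+3/2·(-5.048264)≈-2.158945; next y=2/5·6.700793+1/4·(-2.158945)≈2.140581
n=6: y≈2.140581, sp=5, e=sp−y≈2.859419; I≈11.674456, D=e−e_prev≈4.560212; u=2·2.859419+1·11.674456+3/2·4.560212≈24.233613; next y=2/5·2.140581+1/4·24.233613≈6.914635
n=7: y≈6.914635, sp=5, e=sp−y≈-1.914635; I≈9.759820, D=e−e_prev≈-4.774055; u=2·(-1.914635)+1·9.759820+3/2·(-4.774055)≈-1.230532; next y=2/5·6.914635+1/4·(-1.230532)≈2.458221
n=8: y≈2.458221, sp=5, e=sp−y≈2.541779; I≈12.301599, D=e−e_prev≈4.456414; u=2·2.541779+1·12.301599+3/2·4.456414≈24.069779; next y=2/5·2.458221+1/4·24.069779≈7.000733
n=9: y≈7.000733, sp=5, e=sp−y≈-2.000733; I≈10.300866, D=e−e_prev≈-4.542512; u=2·(-2.000733)+1·10.300866+3/2·(-4.542512)≈-0.514368; next y=2/5·7.000733+1/4·(-0.514368)≈2.671701
n=10: y≈2.671701, sp=5, e=sp−y≈2.328299; I≈12.629165, D=e−e_prev≈4.329032; u=2·2.328299+1·12.629165+3/2·4.329032≈23.779310; next y=2/5·2.671701+1/4·23.779310≈7.013508
n=11: y≈7.013508, sp=5, e=sp−y≈-2.013508; I≈10.615657, D=e−e_prev≈-4.341807; u=2·(-2.013508)+1·10.615657+3/2·(-4.341807)≈0.075930; next y=2/5·7.013508+1/4·0.075930≈2.824386
n=12: y≈2.824386, sp=-1, e=sp−y≈-3.824386; I≈6.791271, D=e−e_prev≈-1.810878; u=2·(-3.824386)+1·6.791271+3/2·(-1.810878)≈-3.573817; next y=2/5·2.824386+1/4·(-3.573817)≈0.236300
n=13: y≈0.236300, sp=-1, e=sp−y≈-1.236300; I≈5.554971, D=e−e_prev≈2.588086; u=2·(-1.236300)+1·5.554971+3/2·2.588086≈6.964500; next y=2/5·0.236300+1/4·6.964500≈1.835645
n=14: y≈1.835645, sp=-1, e=sp−y≈-2.835645; I≈2.719326, D=e−e_prev≈-1.599345; u=2·(-2.835645)+1·2.719326+3/2·(-1.599345)≈-5.350981; next y=2/5·1.835645+1/4·(-5.350981)≈-0.603487

0 5 22.500 0.000
1 5 -5.313 5.625
2 5 23.664 0.922
3 5 -3.446 6.285
4 5 24.159 1.653
5 5 -2.159 6.701
6 5 24.234 2.141
7 5 -1.231 6.915
8 5 24.070 2.458
9 5 -0.514 7.001
10 5 23.779 2.672
11 5 0.076 7.014
12 -1 -3.574 2.824
13 -1 6.964 0.236
14 -1 -5.351 1.836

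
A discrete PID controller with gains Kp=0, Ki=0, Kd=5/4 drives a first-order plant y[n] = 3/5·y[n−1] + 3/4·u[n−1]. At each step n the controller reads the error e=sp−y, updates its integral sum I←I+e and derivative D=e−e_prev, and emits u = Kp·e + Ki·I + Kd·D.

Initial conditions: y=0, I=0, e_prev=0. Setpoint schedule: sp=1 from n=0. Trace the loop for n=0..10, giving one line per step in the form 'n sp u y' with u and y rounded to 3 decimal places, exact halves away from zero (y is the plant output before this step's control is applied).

(exact arithmetic carried between steps; '≈' marks a value shown rounded to 6 d.p. or computed from one; I and e_prev carry over from the previous line; the table rounds u and y to 3 d.p., halves away from zero)
n=0: y=0, sp=1, e=sp−y=1; I=1, D=e−e_prev=1; u=0·1+0·1+5/4·1=1.25; next y=3/5·0+3/4·1.25=0.9375
n=1: y=0.9375, sp=1, e=sp−y=0.0625; I=1.0625, D=e−e_prev=-0.9375; u=0·0.0625+0·1.0625+5/4·(-0.9375)=-1.171875; next y=3/5·0.9375+3/4·(-1.171875)≈-0.316406
n=2: y≈-0.316406, sp=1, e=sp−y≈1.316406; I≈2.378906, D=e−e_prev≈1.253906; u=0·1.316406+0·2.378906+5/4·1.253906≈1.567383; next y=3/5·(-0.316406)+3/4·1.567383≈0.985693
n=3: y≈0.985693, sp=1, e=sp−y≈0.014307; I≈2.393213, D=e−e_prev≈-1.302100; u=0·0.014307+0·2.393213+5/4·(-1.302100)≈-1.627625; next y=3/5·0.985693+3/4·(-1.627625)≈-0.629302
n=4: y≈-0.629302, sp=1, e=sp−y≈1.629302; I≈4.022515, D=e−e_prev≈1.614996; u=0·1.629302+0·4.022515+5/4·1.614996≈2.018745; next y=3/5·(-0.629302)+3/4·2.018745≈1.136477
n=5: y≈1.136477, sp=1, e=sp−y≈-0.136477; I≈3.886038, D=e−e_prev≈-1.765779; u=0·(-0.136477)+0·3.886038+5/4·(-1.765779)≈-2.207224; next y=3/5·1.136477+3/4·(-2.207224)≈-0.973532
n=6: y≈-0.973532, sp=1, e=sp−y≈1.973532; I≈5.859570, D=e−e_prev≈2.110009; u=0·1.973532+0·5.859570+5/4·2.110009≈2.637511; next y=3/5·(-0.973532)+3/4·2.637511≈1.394014
n=7: y≈1.394014, sp=1, e=sp−y≈-0.394014; I≈5.465556, D=e−e_prev≈-2.367546; u=0·(-0.394014)+0·5.465556+5/4·(-2.367546)≈-2.959433; next y=3/5·1.394014+3/4·(-2.959433)≈-1.383166
n=8: y≈-1.383166, sp=1, e=sp−y≈2.383166; I≈7.848722, D=e−e_prev≈2.777180; u=0·2.383166+0·7.848722+5/4·2.777180≈3.471475; next y=3/5·(-1.383166)+3/4·3.471475≈1.773707
n=9: y≈1.773707, sp=1, e=sp−y≈-0.773707; I≈7.075015, D=e−e_prev≈-3.156873; u=0·(-0.773707)+0·7.075015+5/4·(-3.156873)≈-3.946091; next y=3/5·1.773707+3/4·(-3.946091)≈-1.895344
n=10: y≈-1.895344, sp=1, e=sp−y≈2.895344; I≈9.970359, D=e−e_prev≈3.669051; u=0·2.895344+0·9.970359+5/4·3.669051≈4.586314; next y=3/5·(-1.895344)+3/4·4.586314≈2.302529

0 1 1.250 0.000
1 1 -1.172 0.938
2 1 1.567 -0.316
3 1 -1.628 0.986
4 1 2.019 -0.629
5 1 -2.207 1.136
6 1 2.638 -0.974
7 1 -2.959 1.394
8 1 3.471 -1.383
9 1 -3.946 1.774
10 1 4.586 -1.895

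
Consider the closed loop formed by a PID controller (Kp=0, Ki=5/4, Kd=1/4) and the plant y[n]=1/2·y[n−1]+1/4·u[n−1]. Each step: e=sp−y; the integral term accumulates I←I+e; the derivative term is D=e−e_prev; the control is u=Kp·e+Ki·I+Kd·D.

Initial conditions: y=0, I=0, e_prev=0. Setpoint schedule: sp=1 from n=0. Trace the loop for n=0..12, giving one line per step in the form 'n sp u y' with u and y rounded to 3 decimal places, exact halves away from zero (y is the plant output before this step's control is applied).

(exact arithmetic carried between steps; '≈' marks a value shown rounded to 6 d.p. or computed from one; I and e_prev carry over from the previous line; the table rounds u and y to 3 d.p., halves away from zero)
n=0: y=0, sp=1, e=sp−y=1; I=1, D=e−e_prev=1; u=0·1+5/4·1+1/4·1=1.5; next y=1/2·0+1/4·1.5=0.375
n=1: y=0.375, sp=1, e=sp−y=0.625; I=1.625, D=e−e_prev=-0.375; u=0·0.625+5/4·1.625+1/4·(-0.375)=1.9375; next y=1/2·0.375+1/4·1.9375=0.671875
n=2: y=0.671875, sp=1, e=sp−y=0.328125; I=1.953125, D=e−e_prev=-0.296875; u=0·0.328125+5/4·1.953125+1/4·(-0.296875)≈2.367188; next y=1/2·0.671875+1/4·2.367188≈0.927734
n=3: y≈0.927734, sp=1, e=sp−y≈0.072266; I≈2.025391, D=e−e_prev≈-0.255859; u=0·0.072266+5/4·2.025391+1/4·(-0.255859)≈2.467773; next y=1/2·0.927734+1/4·2.467773≈1.080811
n=4: y≈1.080811, sp=1, e=sp−y≈-0.080811; I≈1.944580, D=e−e_prev≈-0.153076; u=0·(-0.080811)+5/4·1.944580+1/4·(-0.153076)≈2.392456; next y=1/2·1.080811+1/4·2.392456≈1.138519
n=5: y≈1.138519, sp=1, e=sp−y≈-0.138519; I≈1.806061, D=e−e_prev≈-0.057709; u=0·(-0.138519)+5/4·1.806061+1/4·(-0.057709)≈2.243149; next y=1/2·1.138519+1/4·2.243149≈1.130047
n=6: y≈1.130047, sp=1, e=sp−y≈-0.130047; I≈1.676014, D=e−e_prev≈0.008472; u=0·(-0.130047)+5/4·1.676014+1/4·0.008472≈2.097136; next y=1/2·1.130047+1/4·2.097136≈1.089307
n=7: y≈1.089307, sp=1, e=sp−y≈-0.089307; I≈1.586707, D=e−e_prev≈0.040740; u=0·(-0.089307)+5/4·1.586707+1/4·0.040740≈1.993568; next y=1/2·1.089307+1/4·1.993568≈1.043046
n=8: y≈1.043046, sp=1, e=sp−y≈-0.043046; I≈1.543661, D=e−e_prev≈0.046262; u=0·(-0.043046)+5/4·1.543661+1/4·0.046262≈1.941142; next y=1/2·1.043046+1/4·1.941142≈1.006808
n=9: y≈1.006808, sp=1, e=sp−y≈-0.006808; I≈1.536853, D=e−e_prev≈0.036237; u=0·(-0.006808)+5/4·1.536853+1/4·0.036237≈1.930125; next y=1/2·1.006808+1/4·1.930125≈0.985935
n=10: y≈0.985935, sp=1, e=sp−y≈0.014065; I≈1.550917, D=e−e_prev≈0.020873; u=0·0.014065+5/4·1.550917+1/4·0.020873≈1.943865; next y=1/2·0.985935+1/4·1.943865≈0.978934
n=11: y≈0.978934, sp=1, e=sp−y≈0.021066; I≈1.571983, D=e−e_prev≈0.007002; u=0·0.021066+5/4·1.571983+1/4·0.007002≈1.966730; next y=1/2·0.978934+1/4·1.966730≈0.981149
n=12: y≈0.981149, sp=1, e=sp−y≈0.018851; I≈1.590834, D=e−e_prev≈-0.002215; u=0·0.018851+5/4·1.590834+1/4·(-0.002215)≈1.987989; next y=1/2·0.981149+1/4·1.987989≈0.987572

0 1 1.500 0.000
1 1 1.938 0.375
2 1 2.367 0.672
3 1 2.468 0.928
4 1 2.392 1.081
5 1 2.243 1.139
6 1 2.097 1.130
7 1 1.994 1.089
8 1 1.941 1.043
9 1 1.930 1.007
10 1 1.944 0.986
11 1 1.967 0.979
12 1 1.988 0.981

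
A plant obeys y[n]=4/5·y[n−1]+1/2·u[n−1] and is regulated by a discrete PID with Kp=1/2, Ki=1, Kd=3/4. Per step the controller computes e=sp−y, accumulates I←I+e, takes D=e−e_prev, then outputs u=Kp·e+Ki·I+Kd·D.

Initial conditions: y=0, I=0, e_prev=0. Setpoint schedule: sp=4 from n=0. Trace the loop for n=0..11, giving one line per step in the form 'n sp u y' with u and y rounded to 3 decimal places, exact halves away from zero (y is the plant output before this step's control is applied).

0 4 9.000 0.000
1 4 -0.125 4.500
2 4 4.916 3.538
3 4 0.718 5.288
4 4 2.315 4.589
5 4 0.663 4.829
6 4 1.441 4.194
7 4 1.037 4.076
8 4 1.540 3.779
9 4 1.506 3.793
10 4 1.736 3.788
11 4 1.696 3.898

(exact arithmetic carried between steps; '≈' marks a value shown rounded to 6 d.p. or computed from one; I and e_prev carry over from the previous line; the table rounds u and y to 3 d.p., halves away from zero)
n=0: y=0, sp=4, e=sp−y=4; I=4, D=e−e_prev=4; u=1/2·4+1·4+3/4·4=9; next y=4/5·0+1/2·9=4.5
n=1: y=4.5, sp=4, e=sp−y=-0.5; I=3.5, D=e−e_prev=-4.5; u=1/2·(-0.5)+1·3.5+3/4·(-4.5)=-0.125; next y=4/5·4.5+1/2·(-0.125)=3.5375
n=2: y=3.5375, sp=4, e=sp−y=0.4625; I=3.9625, D=e−e_prev=0.9625; u=1/2·0.4625+1·3.9625+3/4·0.9625=4.915625; next y=4/5·3.5375+1/2·4.915625≈5.287813
n=3: y≈5.287813, sp=4, e=sp−y≈-1.287813; I≈2.674688, D=e−e_prev≈-1.750313; u=1/2·(-1.287813)+1·2.674688+3/4·(-1.750313)≈0.718047; next y=4/5·5.287813+1/2·0.718047≈4.589273
n=4: y≈4.589273, sp=4, e=sp−y≈-0.589273; I≈2.085414, D=e−e_prev≈0.698539; u=1/2·(-0.589273)+1·2.085414+3/4·0.698539≈2.314682; next y=4/5·4.589273+1/2·2.314682≈4.828760
n=5: y≈4.828760, sp=4, e=sp−y≈-0.828760; I≈1.256654, D=e−e_prev≈-0.239486; u=1/2·(-0.828760)+1·1.256654+3/4·(-0.239486)≈0.662660; next y=4/5·4.828760+1/2·0.662660≈4.194338
n=6: y≈4.194338, sp=4, e=sp−y≈-0.194338; I≈1.062317, D=e−e_prev≈0.634422; u=1/2·(-0.194338)+1·1.062317+3/4·0.634422≈1.440964; next y=4/5·4.194338+1/2·1.440964≈4.075952
n=7: y≈4.075952, sp=4, e=sp−y≈-0.075952; I≈0.986364, D=e−e_prev≈0.118385; u=1/2·(-0.075952)+1·0.986364+3/4·0.118385≈1.037177; next y=4/5·4.075952+1/2·1.037177≈3.779351
n=8: y≈3.779351, sp=4, e=sp−y≈0.220649; I≈1.207014, D=e−e_prev≈0.296602; u=1/2·0.220649+1·1.207014+3/4·0.296602≈1.539790; next y=4/5·3.779351+1/2·1.539790≈3.793375
n=9: y≈3.793375, sp=4, e=sp−y≈0.206625; I≈1.413638, D=e−e_prev≈-0.014025; u=1/2·0.206625+1·1.413638+3/4·(-0.014025)≈1.506432; next y=4/5·3.793375+1/2·1.506432≈3.787916
n=10: y≈3.787916, sp=4, e=sp−y≈0.212084; I≈1.625722, D=e−e_prev≈0.005459; u=1/2·0.212084+1·1.625722+3/4·0.005459≈1.735858; next y=4/5·3.787916+1/2·1.735858≈3.898262
n=11: y≈3.898262, sp=4, e=sp−y≈0.101738; I≈1.727460, D=e−e_prev≈-0.110346; u=1/2·0.101738+1·1.727460+3/4·(-0.110346)≈1.695569; next y=4/5·3.898262+1/2·1.695569≈3.966394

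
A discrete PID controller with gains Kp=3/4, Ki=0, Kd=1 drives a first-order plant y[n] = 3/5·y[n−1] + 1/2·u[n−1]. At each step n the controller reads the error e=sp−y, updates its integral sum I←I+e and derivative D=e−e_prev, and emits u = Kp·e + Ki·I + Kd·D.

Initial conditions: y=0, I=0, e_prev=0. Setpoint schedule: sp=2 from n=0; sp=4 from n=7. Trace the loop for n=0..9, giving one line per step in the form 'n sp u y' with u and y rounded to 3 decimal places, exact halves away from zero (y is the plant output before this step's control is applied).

0 2 3.500 0.000
1 2 -1.563 1.750
2 2 2.780 0.269
3 2 -0.946 1.551
4 2 2.250 0.458
5 2 -0.492 1.400
6 2 1.860 0.594
7 4 3.343 1.286
8 4 0.011 2.443
9 4 2.868 1.471

(exact arithmetic carried between steps; '≈' marks a value shown rounded to 6 d.p. or computed from one; I and e_prev carry over from the previous line; the table rounds u and y to 3 d.p., halves away from zero)
n=0: y=0, sp=2, e=sp−y=2; I=2, D=e−e_prev=2; u=3/4·2+0·2+1·2=3.5; next y=3/5·0+1/2·3.5=1.75
n=1: y=1.75, sp=2, e=sp−y=0.25; I=2.25, D=e−e_prev=-1.75; u=3/4·0.25+0·2.25+1·(-1.75)=-1.5625; next y=3/5·1.75+1/2·(-1.5625)=0.26875
n=2: y=0.26875, sp=2, e=sp−y=1.73125; I=3.98125, D=e−e_prev=1.48125; u=3/4·1.73125+0·3.98125+1·1.48125≈2.779688; next y=3/5·0.26875+1/2·2.779688≈1.551094
n=3: y≈1.551094, sp=2, e=sp−y≈0.448906; I≈4.430156, D=e−e_prev≈-1.282344; u=3/4·0.448906+0·4.430156+1·(-1.282344)≈-0.945664; next y=3/5·1.551094+1/2·(-0.945664)≈0.457824
n=4: y≈0.457824, sp=2, e=sp−y≈1.542176; I≈5.972332, D=e−e_prev≈1.093270; u=3/4·1.542176+0·5.972332+1·1.093270≈2.249901; next y=3/5·0.457824+1/2·2.249901≈1.399645
n=5: y≈1.399645, sp=2, e=sp−y≈0.600355; I≈6.572687, D=e−e_prev≈-0.941821; u=3/4·0.600355+0·6.572687+1·(-0.941821)≈-0.491555; next y=3/5·1.399645+1/2·(-0.491555)≈0.594010
n=6: y≈0.594010, sp=2, e=sp−y≈1.405990; I≈7.978677, D=e−e_prev≈0.805636; u=3/4·1.405990+0·7.978677+1·0.805636≈1.860128; next y=3/5·0.594010+1/2·1.860128≈1.286470
n=7: y≈1.286470, sp=4, e=sp−y≈2.713530; I≈10.692207, D=e−e_prev≈1.307540; u=3/4·2.713530+0·10.692207+1·1.307540≈3.342687; next y=3/5·1.286470+1/2·3.342687≈2.443226
n=8: y≈2.443226, sp=4, e=sp−y≈1.556774; I≈12.248982, D=e−e_prev≈-1.156756; u=3/4·1.556774+0·12.248982+1·(-1.156756)≈0.010825; next y=3/5·2.443226+1/2·0.010825≈1.471348
n=9: y≈1.471348, sp=4, e=sp−y≈2.528652; I≈14.777634, D=e−e_prev≈0.971878; u=3/4·2.528652+0·14.777634+1·0.971878≈2.868367; next y=3/5·1.471348+1/2·2.868367≈2.316992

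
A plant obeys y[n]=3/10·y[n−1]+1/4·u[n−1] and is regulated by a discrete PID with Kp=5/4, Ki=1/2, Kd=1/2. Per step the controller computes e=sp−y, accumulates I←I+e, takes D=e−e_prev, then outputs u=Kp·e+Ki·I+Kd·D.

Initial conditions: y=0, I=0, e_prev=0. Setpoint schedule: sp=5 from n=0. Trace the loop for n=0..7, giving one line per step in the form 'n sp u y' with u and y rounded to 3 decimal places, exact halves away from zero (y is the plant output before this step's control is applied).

(exact arithmetic carried between steps; '≈' marks a value shown rounded to 6 d.p. or computed from one; I and e_prev carry over from the previous line; the table rounds u and y to 3 d.p., halves away from zero)
n=0: y=0, sp=5, e=sp−y=5; I=5, D=e−e_prev=5; u=5/4·5+1/2·5+1/2·5=11.25; next y=3/10·0+1/4·11.25=2.8125
n=1: y=2.8125, sp=5, e=sp−y=2.1875; I=7.1875, D=e−e_prev=-2.8125; u=5/4·2.1875+1/2·7.1875+1/2·(-2.8125)=4.921875; next y=3/10·2.8125+1/4·4.921875≈2.074219
n=2: y≈2.074219, sp=5, e=sp−y≈2.925781; I≈10.113281, D=e−e_prev≈0.738281; u=5/4·2.925781+1/2·10.113281+1/2·0.738281≈9.083008; next y=3/10·2.074219+1/4·9.083008≈2.893018
n=3: y≈2.893018, sp=5, e=sp−y≈2.106982; I≈12.220264, D=e−e_prev≈-0.818799; u=5/4·2.106982+1/2·12.220264+1/2·(-0.818799)≈8.334460; next y=3/10·2.893018+1/4·8.334460≈2.951520
n=4: y≈2.951520, sp=5, e=sp−y≈2.048480; I≈14.268743, D=e−e_prev≈-0.058503; u=5/4·2.048480+1/2·14.268743+1/2·(-0.058503)≈9.665720; next y=3/10·2.951520+1/4·9.665720≈3.301886
n=5: y≈3.301886, sp=5, e=sp−y≈1.698114; I≈15.966857, D=e−e_prev≈-0.350366; u=5/4·1.698114+1/2·15.966857+1/2·(-0.350366)≈9.930888; next y=3/10·3.301886+1/4·9.930888≈3.473288
n=6: y≈3.473288, sp=5, e=sp−y≈1.526712; I≈17.493569, D=e−e_prev≈-0.171402; u=5/4·1.526712+1/2·17.493569+1/2·(-0.171402)≈10.569474; next y=3/10·3.473288+1/4·10.569474≈3.684355
n=7: y≈3.684355, sp=5, e=sp−y≈1.315645; I≈18.809215, D=e−e_prev≈-0.211067; u=5/4·1.315645+1/2·18.809215+1/2·(-0.211067)≈10.943630; next y=3/10·3.684355+1/4·10.943630≈3.841214

0 5 11.250 0.000
1 5 4.922 2.813
2 5 9.083 2.074
3 5 8.334 2.893
4 5 9.666 2.952
5 5 9.931 3.302
6 5 10.569 3.473
7 5 10.944 3.684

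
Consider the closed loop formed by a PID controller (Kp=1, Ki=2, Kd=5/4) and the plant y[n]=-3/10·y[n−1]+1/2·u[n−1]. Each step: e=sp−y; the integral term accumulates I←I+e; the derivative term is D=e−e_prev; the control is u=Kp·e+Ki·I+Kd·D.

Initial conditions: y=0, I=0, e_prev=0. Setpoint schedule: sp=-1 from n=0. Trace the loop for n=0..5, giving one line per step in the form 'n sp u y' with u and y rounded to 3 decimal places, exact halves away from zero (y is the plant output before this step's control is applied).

0 -1 -4.250 0.000
1 -1 4.031 -2.125
2 -1 -16.682 2.653
3 -1 32.092 -9.137
4 -1 -85.049 18.787
5 -1 194.810 -48.161

(exact arithmetic carried between steps; '≈' marks a value shown rounded to 6 d.p. or computed from one; I and e_prev carry over from the previous line; the table rounds u and y to 3 d.p., halves away from zero)
n=0: y=0, sp=-1, e=sp−y=-1; I=-1, D=e−e_prev=-1; u=1·(-1)+2·(-1)+5/4·(-1)=-4.25; next y=-3/10·0+1/2·(-4.25)=-2.125
n=1: y=-2.125, sp=-1, e=sp−y=1.125; I=0.125, D=e−e_prev=2.125; u=1·1.125+2·0.125+5/4·2.125=4.03125; next y=-3/10·(-2.125)+1/2·4.03125=2.653125
n=2: y=2.653125, sp=-1, e=sp−y=-3.653125; I=-3.528125, D=e−e_prev=-4.778125; u=1·(-3.653125)+2·(-3.528125)+5/4·(-4.778125)≈-16.682031; next y=-3/10·2.653125+1/2·(-16.682031)≈-9.136953
n=3: y≈-9.136953, sp=-1, e=sp−y≈8.136953; I≈4.608828, D=e−e_prev≈11.790078; u=1·8.136953+2·4.608828+5/4·11.790078≈32.092207; next y=-3/10·(-9.136953)+1/2·32.092207≈18.787189
n=4: y≈18.787189, sp=-1, e=sp−y≈-19.787189; I≈-15.178361, D=e−e_prev≈-27.924143; u=1·(-19.787189)+2·(-15.178361)+5/4·(-27.924143)≈-85.049090; next y=-3/10·18.787189+1/2·(-85.049090)≈-48.160702
n=5: y≈-48.160702, sp=-1, e=sp−y≈47.160702; I≈31.982341, D=e−e_prev≈66.947891; u=1·47.160702+2·31.982341+5/4·66.947891≈194.810248; next y=-3/10·(-48.160702)+1/2·194.810248≈111.853334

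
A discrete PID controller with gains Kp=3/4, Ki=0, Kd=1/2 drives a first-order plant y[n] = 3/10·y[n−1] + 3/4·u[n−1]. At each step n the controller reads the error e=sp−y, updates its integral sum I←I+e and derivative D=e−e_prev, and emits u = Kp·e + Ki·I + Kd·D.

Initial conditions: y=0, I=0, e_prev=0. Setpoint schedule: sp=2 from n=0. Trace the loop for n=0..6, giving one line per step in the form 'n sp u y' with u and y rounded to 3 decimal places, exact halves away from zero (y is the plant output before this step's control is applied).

0 2 2.500 0.000
1 2 -0.844 1.875
2 2 2.525 -0.070
3 2 -0.876 1.873
4 2 2.556 -0.095
5 2 -0.908 1.888
6 2 2.587 -0.114

(exact arithmetic carried between steps; '≈' marks a value shown rounded to 6 d.p. or computed from one; I and e_prev carry over from the previous line; the table rounds u and y to 3 d.p., halves away from zero)
n=0: y=0, sp=2, e=sp−y=2; I=2, D=e−e_prev=2; u=3/4·2+0·2+1/2·2=2.5; next y=3/10·0+3/4·2.5=1.875
n=1: y=1.875, sp=2, e=sp−y=0.125; I=2.125, D=e−e_prev=-1.875; u=3/4·0.125+0·2.125+1/2·(-1.875)=-0.84375; next y=3/10·1.875+3/4·(-0.84375)≈-0.070313
n=2: y≈-0.070313, sp=2, e=sp−y≈2.070313; I≈4.195313, D=e−e_prev≈1.945313; u=3/4·2.070313+0·4.195313+1/2·1.945313≈2.525391; next y=3/10·(-0.070313)+3/4·2.525391≈1.872949
n=3: y≈1.872949, sp=2, e=sp−y≈0.127051; I≈4.322363, D=e−e_prev≈-1.943262; u=3/4·0.127051+0·4.322363+1/2·(-1.943262)≈-0.876343; next y=3/10·1.872949+3/4·(-0.876343)≈-0.095372
n=4: y≈-0.095372, sp=2, e=sp−y≈2.095372; I≈6.417736, D=e−e_prev≈1.968322; u=3/4·2.095372+0·6.417736+1/2·1.968322≈2.555690; next y=3/10·(-0.095372)+3/4·2.555690≈1.888156
n=5: y≈1.888156, sp=2, e=sp−y≈0.111844; I≈6.529580, D=e−e_prev≈-1.983528; u=3/4·0.111844+0·6.529580+1/2·(-1.983528)≈-0.907881; next y=3/10·1.888156+3/4·(-0.907881)≈-0.114464
n=6: y≈-0.114464, sp=2, e=sp−y≈2.114464; I≈8.644044, D=e−e_prev≈2.002620; u=3/4·2.114464+0·8.644044+1/2·2.002620≈2.587158; next y=3/10·(-0.114464)+3/4·2.587158≈1.906029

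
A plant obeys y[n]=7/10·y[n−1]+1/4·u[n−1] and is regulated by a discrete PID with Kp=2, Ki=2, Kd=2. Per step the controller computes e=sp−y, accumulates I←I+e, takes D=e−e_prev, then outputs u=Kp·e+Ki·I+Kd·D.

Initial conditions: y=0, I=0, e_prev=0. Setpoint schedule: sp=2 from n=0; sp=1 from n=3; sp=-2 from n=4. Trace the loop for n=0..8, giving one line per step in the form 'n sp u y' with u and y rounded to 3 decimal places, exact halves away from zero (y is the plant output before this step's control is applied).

0 2 12.000 0.000
1 2 -6.000 3.000
2 2 12.400 0.600
3 1 -13.120 3.520
4 -2 -2.304 -0.816
5 -2 -5.357 -1.147
6 -2 -1.755 -2.142
7 -2 -4.684 -1.938
8 -2 -0.862 -2.528

(exact arithmetic carried between steps; '≈' marks a value shown rounded to 6 d.p. or computed from one; I and e_prev carry over from the previous line; the table rounds u and y to 3 d.p., halves away from zero)
n=0: y=0, sp=2, e=sp−y=2; I=2, D=e−e_prev=2; u=2·2+2·2+2·2=12; next y=7/10·0+1/4·12=3
n=1: y=3, sp=2, e=sp−y=-1; I=1, D=e−e_prev=-3; u=2·(-1)+2·1+2·(-3)=-6; next y=7/10·3+1/4·(-6)=0.6
n=2: y=0.6, sp=2, e=sp−y=1.4; I=2.4, D=e−e_prev=2.4; u=2·1.4+2·2.4+2·2.4=12.4; next y=7/10·0.6+1/4·12.4=3.52
n=3: y=3.52, sp=1, e=sp−y=-2.52; I=-0.12, D=e−e_prev=-3.92; u=2·(-2.52)+2·(-0.12)+2·(-3.92)=-13.12; next y=7/10·3.52+1/4·(-13.12)=-0.816
n=4: y=-0.816, sp=-2, e=sp−y=-1.184; I=-1.304, D=e−e_prev=1.336; u=2·(-1.184)+2·(-1.304)+2·1.336=-2.304; next y=7/10·(-0.816)+1/4·(-2.304)=-1.1472
n=5: y=-1.1472, sp=-2, e=sp−y=-0.8528; I=-2.1568, D=e−e_prev=0.3312; u=2·(-0.8528)+2·(-2.1568)+2·0.3312=-5.3568; next y=7/10·(-1.1472)+1/4·(-5.3568)=-2.14224
n=6: y=-2.14224, sp=-2, e=sp−y=0.14224; I=-2.01456, D=e−e_prev=0.99504; u=2·0.14224+2·(-2.01456)+2·0.99504=-1.75456; next y=7/10·(-2.14224)+1/4·(-1.75456)=-1.938208
n=7: y=-1.938208, sp=-2, e=sp−y=-0.061792; I=-2.076352, D=e−e_prev=-0.204032; u=2·(-0.061792)+2·(-2.076352)+2·(-0.204032)=-4.684352; next y=7/10·(-1.938208)+1/4·(-4.684352)≈-2.527834
n=8: y≈-2.527834, sp=-2, e=sp−y≈0.527834; I≈-1.548518, D=e−e_prev≈0.589626; u=2·0.527834+2·(-1.548518)+2·0.589626≈-0.862118; next y=7/10·(-2.527834)+1/4·(-0.862118)≈-1.985013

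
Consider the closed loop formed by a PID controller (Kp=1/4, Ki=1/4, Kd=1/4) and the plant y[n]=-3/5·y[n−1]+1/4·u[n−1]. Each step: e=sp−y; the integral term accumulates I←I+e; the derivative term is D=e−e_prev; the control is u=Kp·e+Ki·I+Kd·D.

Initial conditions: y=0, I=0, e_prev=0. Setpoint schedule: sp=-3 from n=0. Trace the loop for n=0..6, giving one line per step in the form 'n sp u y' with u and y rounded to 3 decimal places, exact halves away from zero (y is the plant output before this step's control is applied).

0 -3 -2.250 0.000
1 -3 -1.828 -0.563
2 -3 -2.910 -0.120
3 -3 -3.117 -0.656
4 -3 -4.040 -0.386
5 -3 -4.332 -0.779
6 -3 -5.107 -0.616

(exact arithmetic carried between steps; '≈' marks a value shown rounded to 6 d.p. or computed from one; I and e_prev carry over from the previous line; the table rounds u and y to 3 d.p., halves away from zero)
n=0: y=0, sp=-3, e=sp−y=-3; I=-3, D=e−e_prev=-3; u=1/4·(-3)+1/4·(-3)+1/4·(-3)=-2.25; next y=-3/5·0+1/4·(-2.25)=-0.5625
n=1: y=-0.5625, sp=-3, e=sp−y=-2.4375; I=-5.4375, D=e−e_prev=0.5625; u=1/4·(-2.4375)+1/4·(-5.4375)+1/4·0.5625=-1.828125; next y=-3/5·(-0.5625)+1/4·(-1.828125)≈-0.119531
n=2: y≈-0.119531, sp=-3, e=sp−y≈-2.880469; I≈-8.317969, D=e−e_prev≈-0.442969; u=1/4·(-2.880469)+1/4·(-8.317969)+1/4·(-0.442969)≈-2.910352; next y=-3/5·(-0.119531)+1/4·(-2.910352)≈-0.655869
n=3: y≈-0.655869, sp=-3, e=sp−y≈-2.344131; I≈-10.662100, D=e−e_prev≈0.536338; u=1/4·(-2.344131)+1/4·(-10.662100)+1/4·0.536338≈-3.117473; next y=-3/5·(-0.655869)+1/4·(-3.117473)≈-0.385847
n=4: y≈-0.385847, sp=-3, e=sp−y≈-2.614153; I≈-13.276253, D=e−e_prev≈-0.270022; u=1/4·(-2.614153)+1/4·(-13.276253)+1/4·(-0.270022)≈-4.040107; next y=-3/5·(-0.385847)+1/4·(-4.040107)≈-0.778519
n=5: y≈-0.778519, sp=-3, e=sp−y≈-2.221481; I≈-15.497734, D=e−e_prev≈0.392672; u=1/4·(-2.221481)+1/4·(-15.497734)+1/4·0.392672≈-4.331636; next y=-3/5·(-0.778519)+1/4·(-4.331636)≈-0.615798
n=6: y≈-0.615798, sp=-3, e=sp−y≈-2.384202; I≈-17.881936, D=e−e_prev≈-0.162721; u=1/4·(-2.384202)+1/4·(-17.881936)+1/4·(-0.162721)≈-5.107215; next y=-3/5·(-0.615798)+1/4·(-5.107215)≈-0.907325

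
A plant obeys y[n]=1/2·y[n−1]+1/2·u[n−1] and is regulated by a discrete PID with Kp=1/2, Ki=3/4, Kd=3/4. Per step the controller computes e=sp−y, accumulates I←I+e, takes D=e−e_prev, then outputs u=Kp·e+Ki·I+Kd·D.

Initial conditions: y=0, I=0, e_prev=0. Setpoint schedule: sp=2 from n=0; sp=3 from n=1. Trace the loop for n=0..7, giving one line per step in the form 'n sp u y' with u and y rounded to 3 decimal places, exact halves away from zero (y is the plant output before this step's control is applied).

(exact arithmetic carried between steps; '≈' marks a value shown rounded to 6 d.p. or computed from one; I and e_prev carry over from the previous line; the table rounds u and y to 3 d.p., halves away from zero)
n=0: y=0, sp=2, e=sp−y=2; I=2, D=e−e_prev=2; u=1/2·2+3/4·2+3/4·2=4; next y=1/2·0+1/2·4=2
n=1: y=2, sp=3, e=sp−y=1; I=3, D=e−e_prev=-1; u=1/2·1+3/4·3+3/4·(-1)=2; next y=1/2·2+1/2·2=2
n=2: y=2, sp=3, e=sp−y=1; I=4, D=e−e_prev=0; u=1/2·1+3/4·4+3/4·0=3.5; next y=1/2·2+1/2·3.5=2.75
n=3: y=2.75, sp=3, e=sp−y=0.25; I=4.25, D=e−e_prev=-0.75; u=1/2·0.25+3/4·4.25+3/4·(-0.75)=2.75; next y=1/2·2.75+1/2·2.75=2.75
n=4: y=2.75, sp=3, e=sp−y=0.25; I=4.5, D=e−e_prev=0; u=1/2·0.25+3/4·4.5+3/4·0=3.5; next y=1/2·2.75+1/2·3.5=3.125
n=5: y=3.125, sp=3, e=sp−y=-0.125; I=4.375, D=e−e_prev=-0.375; u=1/2·(-0.125)+3/4·4.375+3/4·(-0.375)=2.9375; next y=1/2·3.125+1/2·2.9375=3.03125
n=6: y=3.03125, sp=3, e=sp−y=-0.03125; I=4.34375, D=e−e_prev=0.09375; u=1/2·(-0.03125)+3/4·4.34375+3/4·0.09375=3.3125; next y=1/2·3.03125+1/2·3.3125=3.171875
n=7: y=3.171875, sp=3, e=sp−y=-0.171875; I=4.171875, D=e−e_prev=-0.140625; u=1/2·(-0.171875)+3/4·4.171875+3/4·(-0.140625)=2.9375; next y=1/2·3.171875+1/2·2.9375≈3.054688

0 2 4.000 0.000
1 3 2.000 2.000
2 3 3.500 2.000
3 3 2.750 2.750
4 3 3.500 2.750
5 3 2.938 3.125
6 3 3.313 3.031
7 3 2.938 3.172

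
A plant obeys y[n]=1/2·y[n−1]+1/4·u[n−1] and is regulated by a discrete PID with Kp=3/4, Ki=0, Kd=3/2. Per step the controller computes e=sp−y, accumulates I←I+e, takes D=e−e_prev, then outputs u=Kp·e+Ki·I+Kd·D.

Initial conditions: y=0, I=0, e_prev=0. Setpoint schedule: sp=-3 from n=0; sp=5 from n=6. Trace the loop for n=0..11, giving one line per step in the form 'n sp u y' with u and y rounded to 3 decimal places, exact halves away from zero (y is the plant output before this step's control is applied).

0 -3 -6.750 0.000
1 -3 1.547 -1.688
2 -3 -3.753 -0.457
3 -3 -0.310 -1.167
4 -3 -2.513 -0.661
5 -3 -1.084 -0.959
6 5 16.000 -0.750
7 5 -5.532 3.625
8 5 8.221 0.430
9 5 -0.713 2.270
10 5 5.002 0.957
11 5 1.295 1.729

(exact arithmetic carried between steps; '≈' marks a value shown rounded to 6 d.p. or computed from one; I and e_prev carry over from the previous line; the table rounds u and y to 3 d.p., halves away from zero)
n=0: y=0, sp=-3, e=sp−y=-3; I=-3, D=e−e_prev=-3; u=3/4·(-3)+0·(-3)+3/2·(-3)=-6.75; next y=1/2·0+1/4·(-6.75)=-1.6875
n=1: y=-1.6875, sp=-3, e=sp−y=-1.3125; I=-4.3125, D=e−e_prev=1.6875; u=3/4·(-1.3125)+0·(-4.3125)+3/2·1.6875=1.546875; next y=1/2·(-1.6875)+1/4·1.546875≈-0.457031
n=2: y≈-0.457031, sp=-3, e=sp−y≈-2.542969; I≈-6.855469, D=e−e_prev≈-1.230469; u=3/4·(-2.542969)+0·(-6.855469)+3/2·(-1.230469)≈-3.752930; next y=1/2·(-0.457031)+1/4·(-3.752930)≈-1.166748
n=3: y≈-1.166748, sp=-3, e=sp−y≈-1.833252; I≈-8.688721, D=e−e_prev≈0.709717; u=3/4·(-1.833252)+0·(-8.688721)+3/2·0.709717≈-0.310364; next y=1/2·(-1.166748)+1/4·(-0.310364)≈-0.660965
n=4: y≈-0.660965, sp=-3, e=sp−y≈-2.339035; I≈-11.027756, D=e−e_prev≈-0.505783; u=3/4·(-2.339035)+0·(-11.027756)+3/2·(-0.505783)≈-2.512951; next y=1/2·(-0.660965)+1/4·(-2.512951)≈-0.958720
n=5: y≈-0.958720, sp=-3, e=sp−y≈-2.041280; I≈-13.069036, D=e−e_prev≈0.297755; u=3/4·(-2.041280)+0·(-13.069036)+3/2·0.297755≈-1.084327; next y=1/2·(-0.958720)+1/4·(-1.084327)≈-0.750442
n=6: y≈-0.750442, sp=5, e=sp−y≈5.750442; I≈-7.318594, D=e−e_prev≈7.791722; u=3/4·5.750442+0·(-7.318594)+3/2·7.791722≈16.000414; next y=1/2·(-0.750442)+1/4·16.000414≈3.624883
n=7: y≈3.624883, sp=5, e=sp−y≈1.375117; I≈-5.943476, D=e−e_prev≈-4.375324; u=3/4·1.375117+0·(-5.943476)+3/2·(-4.375324)≈-5.531648; next y=1/2·3.624883+1/4·(-5.531648)≈0.429529
n=8: y≈0.429529, sp=5, e=sp−y≈4.570471; I≈-1.373005, D=e−e_prev≈3.195353; u=3/4·4.570471+0·(-1.373005)+3/2·3.195353≈8.220883; next y=1/2·0.429529+1/4·8.220883≈2.269985
n=9: y≈2.269985, sp=5, e=sp−y≈2.730015; I≈1.357009, D=e−e_prev≈-1.840456; u=3/4·2.730015+0·1.357009+3/2·(-1.840456)≈-0.713173; next y=1/2·2.269985+1/4·(-0.713173)≈0.956699
n=10: y≈0.956699, sp=5, e=sp−y≈4.043301; I≈5.400310, D=e−e_prev≈1.313286; u=3/4·4.043301+0·5.400310+3/2·1.313286≈5.002405; next y=1/2·0.956699+1/4·5.002405≈1.728951
n=11: y≈1.728951, sp=5, e=sp−y≈3.271049; I≈8.671359, D=e−e_prev≈-0.772251; u=3/4·3.271049+0·8.671359+3/2·(-0.772251)≈1.294910; next y=1/2·1.728951+1/4·1.294910≈1.188203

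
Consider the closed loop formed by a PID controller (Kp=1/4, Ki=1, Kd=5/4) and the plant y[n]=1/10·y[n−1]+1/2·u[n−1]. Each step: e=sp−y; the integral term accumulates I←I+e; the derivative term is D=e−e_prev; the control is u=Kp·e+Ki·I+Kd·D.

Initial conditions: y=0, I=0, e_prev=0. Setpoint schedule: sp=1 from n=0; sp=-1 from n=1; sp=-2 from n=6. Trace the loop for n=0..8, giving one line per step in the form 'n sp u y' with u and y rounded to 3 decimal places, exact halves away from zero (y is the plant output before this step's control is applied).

(exact arithmetic carried between steps; '≈' marks a value shown rounded to 6 d.p. or computed from one; I and e_prev carry over from the previous line; the table rounds u and y to 3 d.p., halves away from zero)
n=0: y=0, sp=1, e=sp−y=1; I=1, D=e−e_prev=1; u=1/4·1+1·1+5/4·1=2.5; next y=1/10·0+1/2·2.5=1.25
n=1: y=1.25, sp=-1, e=sp−y=-2.25; I=-1.25, D=e−e_prev=-3.25; u=1/4·(-2.25)+1·(-1.25)+5/4·(-3.25)=-5.875; next y=1/10·1.25+1/2·(-5.875)=-2.8125
n=2: y=-2.8125, sp=-1, e=sp−y=1.8125; I=0.5625, D=e−e_prev=4.0625; u=1/4·1.8125+1·0.5625+5/4·4.0625=6.09375; next y=1/10·(-2.8125)+1/2·6.09375=2.765625
n=3: y=2.765625, sp=-1, e=sp−y=-3.765625; I=-3.203125, D=e−e_prev=-5.578125; u=1/4·(-3.765625)+1·(-3.203125)+5/4·(-5.578125)≈-11.117188; next y=1/10·2.765625+1/2·(-11.117188)≈-5.282031
n=4: y≈-5.282031, sp=-1, e=sp−y≈4.282031; I≈1.078906, D=e−e_prev≈8.047656; u=1/4·4.282031+1·1.078906+5/4·8.047656≈12.208984; next y=1/10·(-5.282031)+1/2·12.208984≈5.576289
n=5: y≈5.576289, sp=-1, e=sp−y≈-6.576289; I≈-5.497383, D=e−e_prev≈-10.858320; u=1/4·(-6.576289)+1·(-5.497383)+5/4·(-10.858320)≈-20.714355; next y=1/10·5.576289+1/2·(-20.714355)≈-9.799549
n=6: y≈-9.799549, sp=-2, e=sp−y≈7.799549; I≈2.302166, D=e−e_prev≈14.375838; u=1/4·7.799549+1·2.302166+5/4·14.375838≈22.221851; next y=1/10·(-9.799549)+1/2·22.221851≈10.130970
n=7: y≈10.130970, sp=-2, e=sp−y≈-12.130970; I≈-9.828804, D=e−e_prev≈-19.930519; u=1/4·(-12.130970)+1·(-9.828804)+5/4·(-19.930519)≈-37.774696; next y=1/10·10.130970+1/2·(-37.774696)≈-17.874251
n=8: y≈-17.874251, sp=-2, e=sp−y≈15.874251; I≈6.045447, D=e−e_prev≈28.005221; u=1/4·15.874251+1·6.045447+5/4·28.005221≈45.020536; next y=1/10·(-17.874251)+1/2·45.020536≈20.722843

0 1 2.500 0.000
1 -1 -5.875 1.250
2 -1 6.094 -2.813
3 -1 -11.117 2.766
4 -1 12.209 -5.282
5 -1 -20.714 5.576
6 -2 22.222 -9.800
7 -2 -37.775 10.131
8 -2 45.021 -17.874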